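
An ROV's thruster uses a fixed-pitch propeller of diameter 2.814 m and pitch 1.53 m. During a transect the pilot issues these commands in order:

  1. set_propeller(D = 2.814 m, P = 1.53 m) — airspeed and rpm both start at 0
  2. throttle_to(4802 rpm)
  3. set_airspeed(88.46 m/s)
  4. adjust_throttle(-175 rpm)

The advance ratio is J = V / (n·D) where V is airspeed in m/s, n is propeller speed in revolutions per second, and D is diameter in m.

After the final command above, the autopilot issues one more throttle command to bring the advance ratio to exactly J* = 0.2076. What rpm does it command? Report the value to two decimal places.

rpm = 9085.46

set_propeller: D = 2.814 m, P = 1.53 m (p = P/D = 0.543710); state ← (V=0, rpm=0)
throttle_to(4802): rpm ← 4802
set_airspeed(88.46): V ← 88.46 m/s
adjust_throttle(-175): rpm ← 4802 -175 = 4627
final state: V = 88.46 m/s, rpm = 4627 → n = rpm/60 = 77.116667 rev/s
target J* = 0.2076; solve J* = V/(n·D) for n: n = V/(J*·D) = 88.46/(0.2076 × 2.814) = 151.424271 rev/s
rpm = 60·n = 9085.456286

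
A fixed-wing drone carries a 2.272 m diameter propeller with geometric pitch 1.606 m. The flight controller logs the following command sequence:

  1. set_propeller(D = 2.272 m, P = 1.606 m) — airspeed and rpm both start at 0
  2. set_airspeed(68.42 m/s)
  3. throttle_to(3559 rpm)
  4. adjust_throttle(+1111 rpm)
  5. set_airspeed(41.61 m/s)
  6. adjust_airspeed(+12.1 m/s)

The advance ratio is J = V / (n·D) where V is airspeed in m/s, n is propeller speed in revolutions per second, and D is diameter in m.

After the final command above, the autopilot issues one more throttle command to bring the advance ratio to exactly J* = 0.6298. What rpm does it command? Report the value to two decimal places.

set_propeller: D = 2.272 m, P = 1.606 m (p = P/D = 0.706866); state ← (V=0, rpm=0)
set_airspeed(68.42): V ← 68.42 m/s
throttle_to(3559): rpm ← 3559
adjust_throttle(+1111): rpm ← 3559 +1111 = 4670
set_airspeed(41.61): V ← 41.61 m/s
adjust_airspeed(+12.1): V ← 41.61 +12.1 = 53.71 m/s
final state: V = 53.71 m/s, rpm = 4670 → n = rpm/60 = 77.833333 rev/s
target J* = 0.6298; solve J* = V/(n·D) for n: n = V/(J*·D) = 53.71/(0.6298 × 2.272) = 37.535670 rev/s
rpm = 60·n = 2252.140183

rpm = 2252.14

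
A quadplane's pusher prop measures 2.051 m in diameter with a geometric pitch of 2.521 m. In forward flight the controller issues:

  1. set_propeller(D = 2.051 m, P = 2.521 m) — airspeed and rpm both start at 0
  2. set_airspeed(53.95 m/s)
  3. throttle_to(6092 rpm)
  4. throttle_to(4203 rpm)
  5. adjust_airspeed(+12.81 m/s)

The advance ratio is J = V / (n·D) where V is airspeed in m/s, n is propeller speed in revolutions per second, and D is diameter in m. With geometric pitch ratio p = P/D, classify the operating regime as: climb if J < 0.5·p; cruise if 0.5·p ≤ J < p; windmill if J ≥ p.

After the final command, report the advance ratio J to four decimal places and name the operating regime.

set_propeller: D = 2.051 m, P = 2.521 m (p = P/D = 1.229157); state ← (V=0, rpm=0)
set_airspeed(53.95): V ← 53.95 m/s
throttle_to(6092): rpm ← 6092
throttle_to(4203): rpm ← 4203
adjust_airspeed(+12.81): V ← 53.95 +12.81 = 66.76 m/s
final state: V = 66.76 m/s, rpm = 4203 → n = rpm/60 = 70.050000 rev/s
J = V / (n·D) = 66.76 / (70.050000 × 2.051) = 0.464668
regime bands: climb J<0.6146 | cruise [0.6146, 1.2292) | windmill J≥1.2292
J = 0.4647 → climb

J = 0.4647, regime = climb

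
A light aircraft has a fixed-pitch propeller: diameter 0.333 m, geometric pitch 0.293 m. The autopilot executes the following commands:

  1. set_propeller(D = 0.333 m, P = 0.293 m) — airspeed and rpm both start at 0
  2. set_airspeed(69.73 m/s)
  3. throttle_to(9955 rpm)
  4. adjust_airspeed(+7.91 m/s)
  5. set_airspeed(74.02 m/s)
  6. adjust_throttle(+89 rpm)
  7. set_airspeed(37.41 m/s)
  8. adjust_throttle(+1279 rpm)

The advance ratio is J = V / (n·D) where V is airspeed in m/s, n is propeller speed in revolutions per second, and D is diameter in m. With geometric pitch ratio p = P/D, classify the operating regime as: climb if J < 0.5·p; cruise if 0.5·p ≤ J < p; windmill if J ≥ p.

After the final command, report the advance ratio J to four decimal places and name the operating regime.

set_propeller: D = 0.333 m, P = 0.293 m (p = P/D = 0.879880); state ← (V=0, rpm=0)
set_airspeed(69.73): V ← 69.73 m/s
throttle_to(9955): rpm ← 9955
adjust_airspeed(+7.91): V ← 69.73 +7.91 = 77.64 m/s
set_airspeed(74.02): V ← 74.02 m/s
adjust_throttle(+89): rpm ← 9955 +89 = 10044
set_airspeed(37.41): V ← 37.41 m/s
adjust_throttle(+1279): rpm ← 10044 +1279 = 11323
final state: V = 37.41 m/s, rpm = 11323 → n = rpm/60 = 188.716667 rev/s
J = V / (n·D) = 37.41 / (188.716667 × 0.333) = 0.595296
regime bands: climb J<0.4399 | cruise [0.4399, 0.8799) | windmill J≥0.8799
J = 0.5953 → cruise

J = 0.5953, regime = cruise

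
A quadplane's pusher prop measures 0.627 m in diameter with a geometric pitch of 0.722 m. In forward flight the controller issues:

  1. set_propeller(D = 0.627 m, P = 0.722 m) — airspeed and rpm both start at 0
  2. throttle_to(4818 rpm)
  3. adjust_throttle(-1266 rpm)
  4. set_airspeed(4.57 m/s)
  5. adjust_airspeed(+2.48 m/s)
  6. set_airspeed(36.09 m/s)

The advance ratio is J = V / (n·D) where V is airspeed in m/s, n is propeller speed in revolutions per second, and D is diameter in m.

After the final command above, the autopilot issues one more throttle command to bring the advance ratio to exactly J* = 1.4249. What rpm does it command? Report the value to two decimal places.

set_propeller: D = 0.627 m, P = 0.722 m (p = P/D = 1.151515); state ← (V=0, rpm=0)
throttle_to(4818): rpm ← 4818
adjust_throttle(-1266): rpm ← 4818 -1266 = 3552
set_airspeed(4.57): V ← 4.57 m/s
adjust_airspeed(+2.48): V ← 4.57 +2.48 = 7.05 m/s
set_airspeed(36.09): V ← 36.09 m/s
final state: V = 36.09 m/s, rpm = 3552 → n = rpm/60 = 59.200000 rev/s
target J* = 1.4249; solve J* = V/(n·D) for n: n = V/(J*·D) = 36.09/(1.4249 × 0.627) = 40.395683 rev/s
rpm = 60·n = 2423.740976

rpm = 2423.74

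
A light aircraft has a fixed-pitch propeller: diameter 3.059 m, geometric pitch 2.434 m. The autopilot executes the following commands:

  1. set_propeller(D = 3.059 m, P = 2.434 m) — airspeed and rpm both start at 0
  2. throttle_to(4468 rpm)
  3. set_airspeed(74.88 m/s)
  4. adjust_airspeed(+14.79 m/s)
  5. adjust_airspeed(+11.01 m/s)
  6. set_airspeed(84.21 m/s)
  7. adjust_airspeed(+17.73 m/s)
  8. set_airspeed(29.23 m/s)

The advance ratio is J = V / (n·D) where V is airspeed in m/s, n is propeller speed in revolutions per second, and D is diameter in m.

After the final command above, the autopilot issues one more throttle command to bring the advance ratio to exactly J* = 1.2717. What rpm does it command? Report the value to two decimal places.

set_propeller: D = 3.059 m, P = 2.434 m (p = P/D = 0.795685); state ← (V=0, rpm=0)
throttle_to(4468): rpm ← 4468
set_airspeed(74.88): V ← 74.88 m/s
adjust_airspeed(+14.79): V ← 74.88 +14.79 = 89.67 m/s
adjust_airspeed(+11.01): V ← 89.67 +11.01 = 100.68 m/s
set_airspeed(84.21): V ← 84.21 m/s
adjust_airspeed(+17.73): V ← 84.21 +17.73 = 101.94 m/s
set_airspeed(29.23): V ← 29.23 m/s
final state: V = 29.23 m/s, rpm = 4468 → n = rpm/60 = 74.466667 rev/s
target J* = 1.2717; solve J* = V/(n·D) for n: n = V/(J*·D) = 29.23/(1.2717 × 3.059) = 7.513887 rev/s
rpm = 60·n = 450.833228

rpm = 450.83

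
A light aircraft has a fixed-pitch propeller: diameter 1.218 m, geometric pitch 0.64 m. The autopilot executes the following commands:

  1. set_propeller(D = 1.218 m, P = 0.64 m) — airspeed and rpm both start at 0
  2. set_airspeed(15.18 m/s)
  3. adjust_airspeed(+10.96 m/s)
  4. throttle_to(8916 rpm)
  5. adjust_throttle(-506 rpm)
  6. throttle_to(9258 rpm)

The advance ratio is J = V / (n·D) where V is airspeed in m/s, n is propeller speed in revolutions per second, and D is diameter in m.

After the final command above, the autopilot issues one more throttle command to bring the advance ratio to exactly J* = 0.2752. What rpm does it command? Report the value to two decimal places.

rpm = 4679.09

set_propeller: D = 1.218 m, P = 0.64 m (p = P/D = 0.525452); state ← (V=0, rpm=0)
set_airspeed(15.18): V ← 15.18 m/s
adjust_airspeed(+10.96): V ← 15.18 +10.96 = 26.14 m/s
throttle_to(8916): rpm ← 8916
adjust_throttle(-506): rpm ← 8916 -506 = 8410
throttle_to(9258): rpm ← 9258
final state: V = 26.14 m/s, rpm = 9258 → n = rpm/60 = 154.300000 rev/s
target J* = 0.2752; solve J* = V/(n·D) for n: n = V/(J*·D) = 26.14/(0.2752 × 1.218) = 77.984783 rev/s
rpm = 60·n = 4679.086952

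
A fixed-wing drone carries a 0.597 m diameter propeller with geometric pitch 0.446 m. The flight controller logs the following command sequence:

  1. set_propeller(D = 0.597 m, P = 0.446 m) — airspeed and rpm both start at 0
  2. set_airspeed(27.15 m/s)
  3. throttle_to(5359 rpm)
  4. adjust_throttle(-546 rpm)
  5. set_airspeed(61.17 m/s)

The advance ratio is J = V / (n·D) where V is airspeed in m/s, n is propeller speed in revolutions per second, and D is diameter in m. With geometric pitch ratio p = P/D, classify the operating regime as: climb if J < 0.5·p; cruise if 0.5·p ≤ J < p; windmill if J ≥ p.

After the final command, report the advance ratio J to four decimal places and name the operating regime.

J = 1.2773, regime = windmill

set_propeller: D = 0.597 m, P = 0.446 m (p = P/D = 0.747069); state ← (V=0, rpm=0)
set_airspeed(27.15): V ← 27.15 m/s
throttle_to(5359): rpm ← 5359
adjust_throttle(-546): rpm ← 5359 -546 = 4813
set_airspeed(61.17): V ← 61.17 m/s
final state: V = 61.17 m/s, rpm = 4813 → n = rpm/60 = 80.216667 rev/s
J = V / (n·D) = 61.17 / (80.216667 × 0.597) = 1.277319
regime bands: climb J<0.3735 | cruise [0.3735, 0.7471) | windmill J≥0.7471
J = 1.2773 → windmill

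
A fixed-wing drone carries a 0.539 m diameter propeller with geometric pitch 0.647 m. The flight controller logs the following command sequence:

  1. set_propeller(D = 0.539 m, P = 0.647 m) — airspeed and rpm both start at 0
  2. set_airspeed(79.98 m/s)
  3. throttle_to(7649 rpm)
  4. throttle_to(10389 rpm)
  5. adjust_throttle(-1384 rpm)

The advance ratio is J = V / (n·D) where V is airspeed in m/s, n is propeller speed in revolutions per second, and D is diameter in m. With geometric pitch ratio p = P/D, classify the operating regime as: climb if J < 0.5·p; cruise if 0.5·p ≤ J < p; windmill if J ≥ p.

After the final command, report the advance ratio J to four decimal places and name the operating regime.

J = 0.9887, regime = cruise

set_propeller: D = 0.539 m, P = 0.647 m (p = P/D = 1.200371); state ← (V=0, rpm=0)
set_airspeed(79.98): V ← 79.98 m/s
throttle_to(7649): rpm ← 7649
throttle_to(10389): rpm ← 10389
adjust_throttle(-1384): rpm ← 10389 -1384 = 9005
final state: V = 79.98 m/s, rpm = 9005 → n = rpm/60 = 150.083333 rev/s
J = V / (n·D) = 79.98 / (150.083333 × 0.539) = 0.988690
regime bands: climb J<0.6002 | cruise [0.6002, 1.2004) | windmill J≥1.2004
J = 0.9887 → cruise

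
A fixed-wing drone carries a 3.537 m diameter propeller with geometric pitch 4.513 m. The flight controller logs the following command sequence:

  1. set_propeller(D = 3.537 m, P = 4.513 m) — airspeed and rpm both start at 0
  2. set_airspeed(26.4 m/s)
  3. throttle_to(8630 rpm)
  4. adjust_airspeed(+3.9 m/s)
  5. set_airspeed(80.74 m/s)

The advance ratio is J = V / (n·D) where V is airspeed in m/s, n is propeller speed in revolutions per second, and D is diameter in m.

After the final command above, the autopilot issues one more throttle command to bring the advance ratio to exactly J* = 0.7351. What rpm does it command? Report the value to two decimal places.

set_propeller: D = 3.537 m, P = 4.513 m (p = P/D = 1.275940); state ← (V=0, rpm=0)
set_airspeed(26.4): V ← 26.4 m/s
throttle_to(8630): rpm ← 8630
adjust_airspeed(+3.9): V ← 26.4 +3.9 = 30.3 m/s
set_airspeed(80.74): V ← 80.74 m/s
final state: V = 80.74 m/s, rpm = 8630 → n = rpm/60 = 143.833333 rev/s
target J* = 0.7351; solve J* = V/(n·D) for n: n = V/(J*·D) = 80.74/(0.7351 × 3.537) = 31.053265 rev/s
rpm = 60·n = 1863.195870

rpm = 1863.20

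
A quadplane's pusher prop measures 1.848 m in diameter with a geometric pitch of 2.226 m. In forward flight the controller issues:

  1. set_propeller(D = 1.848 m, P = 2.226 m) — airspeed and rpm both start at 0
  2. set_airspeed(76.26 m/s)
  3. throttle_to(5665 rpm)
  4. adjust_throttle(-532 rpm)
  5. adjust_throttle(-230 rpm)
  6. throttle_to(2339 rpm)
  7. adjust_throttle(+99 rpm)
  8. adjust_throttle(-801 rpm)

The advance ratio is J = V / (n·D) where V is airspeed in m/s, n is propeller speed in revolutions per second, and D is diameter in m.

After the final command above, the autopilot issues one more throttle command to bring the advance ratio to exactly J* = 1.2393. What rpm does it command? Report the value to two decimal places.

rpm = 1997.88

set_propeller: D = 1.848 m, P = 2.226 m (p = P/D = 1.204545); state ← (V=0, rpm=0)
set_airspeed(76.26): V ← 76.26 m/s
throttle_to(5665): rpm ← 5665
adjust_throttle(-532): rpm ← 5665 -532 = 5133
adjust_throttle(-230): rpm ← 5133 -230 = 4903
throttle_to(2339): rpm ← 2339
adjust_throttle(+99): rpm ← 2339 +99 = 2438
adjust_throttle(-801): rpm ← 2438 -801 = 1637
final state: V = 76.26 m/s, rpm = 1637 → n = rpm/60 = 27.283333 rev/s
target J* = 1.2393; solve J* = V/(n·D) for n: n = V/(J*·D) = 76.26/(1.2393 × 1.848) = 33.298018 rev/s
rpm = 60·n = 1997.881083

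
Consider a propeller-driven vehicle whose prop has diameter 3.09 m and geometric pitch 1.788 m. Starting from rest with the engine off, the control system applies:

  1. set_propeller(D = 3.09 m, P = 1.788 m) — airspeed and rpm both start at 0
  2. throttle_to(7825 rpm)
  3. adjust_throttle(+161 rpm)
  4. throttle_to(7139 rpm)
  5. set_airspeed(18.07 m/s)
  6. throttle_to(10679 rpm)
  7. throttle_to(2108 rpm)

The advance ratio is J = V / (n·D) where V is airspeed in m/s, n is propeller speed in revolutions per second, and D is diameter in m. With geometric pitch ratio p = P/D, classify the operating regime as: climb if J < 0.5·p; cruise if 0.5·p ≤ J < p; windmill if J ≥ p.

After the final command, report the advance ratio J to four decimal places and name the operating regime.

J = 0.1664, regime = climb

set_propeller: D = 3.09 m, P = 1.788 m (p = P/D = 0.578641); state ← (V=0, rpm=0)
throttle_to(7825): rpm ← 7825
adjust_throttle(+161): rpm ← 7825 +161 = 7986
throttle_to(7139): rpm ← 7139
set_airspeed(18.07): V ← 18.07 m/s
throttle_to(10679): rpm ← 10679
throttle_to(2108): rpm ← 2108
final state: V = 18.07 m/s, rpm = 2108 → n = rpm/60 = 35.133333 rev/s
J = V / (n·D) = 18.07 / (35.133333 × 3.09) = 0.166449
regime bands: climb J<0.2893 | cruise [0.2893, 0.5786) | windmill J≥0.5786
J = 0.1664 → climb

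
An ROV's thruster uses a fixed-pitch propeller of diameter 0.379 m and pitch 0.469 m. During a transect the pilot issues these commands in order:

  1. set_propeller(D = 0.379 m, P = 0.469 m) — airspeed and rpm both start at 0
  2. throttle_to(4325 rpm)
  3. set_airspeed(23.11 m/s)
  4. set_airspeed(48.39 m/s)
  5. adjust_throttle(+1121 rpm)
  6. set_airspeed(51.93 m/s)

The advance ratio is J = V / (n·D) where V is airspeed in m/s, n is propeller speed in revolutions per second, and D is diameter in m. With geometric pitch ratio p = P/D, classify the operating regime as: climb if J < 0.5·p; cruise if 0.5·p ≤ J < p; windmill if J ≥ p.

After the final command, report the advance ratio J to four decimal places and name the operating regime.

J = 1.5096, regime = windmill

set_propeller: D = 0.379 m, P = 0.469 m (p = P/D = 1.237467); state ← (V=0, rpm=0)
throttle_to(4325): rpm ← 4325
set_airspeed(23.11): V ← 23.11 m/s
set_airspeed(48.39): V ← 48.39 m/s
adjust_throttle(+1121): rpm ← 4325 +1121 = 5446
set_airspeed(51.93): V ← 51.93 m/s
final state: V = 51.93 m/s, rpm = 5446 → n = rpm/60 = 90.766667 rev/s
J = V / (n·D) = 51.93 / (90.766667 × 0.379) = 1.509568
regime bands: climb J<0.6187 | cruise [0.6187, 1.2375) | windmill J≥1.2375
J = 1.5096 → windmill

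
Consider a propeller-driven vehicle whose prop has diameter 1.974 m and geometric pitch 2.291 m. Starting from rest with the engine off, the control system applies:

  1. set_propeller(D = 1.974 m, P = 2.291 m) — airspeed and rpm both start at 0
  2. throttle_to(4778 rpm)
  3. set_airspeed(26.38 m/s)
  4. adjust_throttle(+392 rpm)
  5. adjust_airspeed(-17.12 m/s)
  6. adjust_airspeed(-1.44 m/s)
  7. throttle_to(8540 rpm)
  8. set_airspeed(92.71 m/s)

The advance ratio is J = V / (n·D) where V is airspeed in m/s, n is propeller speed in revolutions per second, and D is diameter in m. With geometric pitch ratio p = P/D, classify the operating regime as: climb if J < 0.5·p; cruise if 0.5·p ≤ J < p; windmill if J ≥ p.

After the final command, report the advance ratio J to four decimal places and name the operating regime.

set_propeller: D = 1.974 m, P = 2.291 m (p = P/D = 1.160588); state ← (V=0, rpm=0)
throttle_to(4778): rpm ← 4778
set_airspeed(26.38): V ← 26.38 m/s
adjust_throttle(+392): rpm ← 4778 +392 = 5170
adjust_airspeed(-17.12): V ← 26.38 -17.12 = 9.26 m/s
adjust_airspeed(-1.44): V ← 9.26 -1.44 = 7.82 m/s
throttle_to(8540): rpm ← 8540
set_airspeed(92.71): V ← 92.71 m/s
final state: V = 92.71 m/s, rpm = 8540 → n = rpm/60 = 142.333333 rev/s
J = V / (n·D) = 92.71 / (142.333333 × 1.974) = 0.329969
regime bands: climb J<0.5803 | cruise [0.5803, 1.1606) | windmill J≥1.1606
J = 0.3300 → climb

J = 0.3300, regime = climb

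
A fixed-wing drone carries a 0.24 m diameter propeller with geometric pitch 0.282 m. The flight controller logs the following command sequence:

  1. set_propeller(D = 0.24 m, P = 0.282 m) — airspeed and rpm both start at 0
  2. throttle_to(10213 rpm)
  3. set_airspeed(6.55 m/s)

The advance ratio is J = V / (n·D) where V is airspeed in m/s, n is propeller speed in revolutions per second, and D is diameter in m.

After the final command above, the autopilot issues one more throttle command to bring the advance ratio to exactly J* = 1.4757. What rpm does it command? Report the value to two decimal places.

set_propeller: D = 0.24 m, P = 0.282 m (p = P/D = 1.175000); state ← (V=0, rpm=0)
throttle_to(10213): rpm ← 10213
set_airspeed(6.55): V ← 6.55 m/s
final state: V = 6.55 m/s, rpm = 10213 → n = rpm/60 = 170.216667 rev/s
target J* = 1.4757; solve J* = V/(n·D) for n: n = V/(J*·D) = 6.55/(1.4757 × 0.24) = 18.494048 rev/s
rpm = 60·n = 1109.642881

rpm = 1109.64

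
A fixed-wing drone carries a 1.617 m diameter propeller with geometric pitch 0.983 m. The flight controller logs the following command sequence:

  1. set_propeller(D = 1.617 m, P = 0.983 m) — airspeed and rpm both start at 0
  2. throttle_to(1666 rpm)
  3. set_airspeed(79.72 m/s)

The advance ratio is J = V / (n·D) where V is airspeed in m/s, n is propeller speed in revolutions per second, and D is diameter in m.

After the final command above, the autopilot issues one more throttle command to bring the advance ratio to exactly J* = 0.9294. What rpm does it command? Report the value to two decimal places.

set_propeller: D = 1.617 m, P = 0.983 m (p = P/D = 0.607916); state ← (V=0, rpm=0)
throttle_to(1666): rpm ← 1666
set_airspeed(79.72): V ← 79.72 m/s
final state: V = 79.72 m/s, rpm = 1666 → n = rpm/60 = 27.766667 rev/s
target J* = 0.9294; solve J* = V/(n·D) for n: n = V/(J*·D) = 79.72/(0.9294 × 1.617) = 53.046240 rev/s
rpm = 60·n = 3182.774372

rpm = 3182.77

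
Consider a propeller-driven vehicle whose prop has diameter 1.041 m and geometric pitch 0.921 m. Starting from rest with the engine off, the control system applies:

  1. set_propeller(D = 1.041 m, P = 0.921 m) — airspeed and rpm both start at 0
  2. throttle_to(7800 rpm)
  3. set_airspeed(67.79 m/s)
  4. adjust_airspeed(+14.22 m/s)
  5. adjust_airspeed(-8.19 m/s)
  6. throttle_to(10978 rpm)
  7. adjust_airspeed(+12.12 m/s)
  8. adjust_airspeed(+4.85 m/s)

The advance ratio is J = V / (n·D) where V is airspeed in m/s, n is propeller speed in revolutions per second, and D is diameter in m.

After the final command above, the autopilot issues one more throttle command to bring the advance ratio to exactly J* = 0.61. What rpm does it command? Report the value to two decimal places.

set_propeller: D = 1.041 m, P = 0.921 m (p = P/D = 0.884726); state ← (V=0, rpm=0)
throttle_to(7800): rpm ← 7800
set_airspeed(67.79): V ← 67.79 m/s
adjust_airspeed(+14.22): V ← 67.79 +14.22 = 82.01 m/s
adjust_airspeed(-8.19): V ← 82.01 -8.19 = 73.82 m/s
throttle_to(10978): rpm ← 10978
adjust_airspeed(+12.12): V ← 73.82 +12.12 = 85.94 m/s
adjust_airspeed(+4.85): V ← 85.94 +4.85 = 90.79 m/s
final state: V = 90.79 m/s, rpm = 10978 → n = rpm/60 = 182.966667 rev/s
target J* = 0.61; solve J* = V/(n·D) for n: n = V/(J*·D) = 90.79/(0.61 × 1.041) = 142.974126 rev/s
rpm = 60·n = 8578.447584

rpm = 8578.45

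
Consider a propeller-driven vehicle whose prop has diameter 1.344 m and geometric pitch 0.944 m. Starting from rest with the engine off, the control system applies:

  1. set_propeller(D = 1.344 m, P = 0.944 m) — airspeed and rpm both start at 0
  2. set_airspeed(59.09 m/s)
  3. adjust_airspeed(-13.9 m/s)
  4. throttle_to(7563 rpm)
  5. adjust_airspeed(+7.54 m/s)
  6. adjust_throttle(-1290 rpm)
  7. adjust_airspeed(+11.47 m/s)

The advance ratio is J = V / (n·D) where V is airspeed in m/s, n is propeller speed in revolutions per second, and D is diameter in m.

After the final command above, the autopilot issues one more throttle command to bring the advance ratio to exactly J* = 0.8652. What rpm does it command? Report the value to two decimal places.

set_propeller: D = 1.344 m, P = 0.944 m (p = P/D = 0.702381); state ← (V=0, rpm=0)
set_airspeed(59.09): V ← 59.09 m/s
adjust_airspeed(-13.9): V ← 59.09 -13.9 = 45.19 m/s
throttle_to(7563): rpm ← 7563
adjust_airspeed(+7.54): V ← 45.19 +7.54 = 52.73 m/s
adjust_throttle(-1290): rpm ← 7563 -1290 = 6273
adjust_airspeed(+11.47): V ← 52.73 +11.47 = 64.2 m/s
final state: V = 64.2 m/s, rpm = 6273 → n = rpm/60 = 104.550000 rev/s
target J* = 0.8652; solve J* = V/(n·D) for n: n = V/(J*·D) = 64.2/(0.8652 × 1.344) = 55.210191 rev/s
rpm = 60·n = 3312.611452

rpm = 3312.61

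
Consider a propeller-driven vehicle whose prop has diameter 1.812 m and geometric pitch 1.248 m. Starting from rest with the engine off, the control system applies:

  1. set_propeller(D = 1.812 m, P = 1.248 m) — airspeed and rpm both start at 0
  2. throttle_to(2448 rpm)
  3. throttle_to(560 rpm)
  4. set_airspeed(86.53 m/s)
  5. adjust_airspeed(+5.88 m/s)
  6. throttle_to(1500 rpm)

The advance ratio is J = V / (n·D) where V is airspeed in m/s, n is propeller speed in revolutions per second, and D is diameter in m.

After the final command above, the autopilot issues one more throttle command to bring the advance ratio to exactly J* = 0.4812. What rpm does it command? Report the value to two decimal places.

set_propeller: D = 1.812 m, P = 1.248 m (p = P/D = 0.688742); state ← (V=0, rpm=0)
throttle_to(2448): rpm ← 2448
throttle_to(560): rpm ← 560
set_airspeed(86.53): V ← 86.53 m/s
adjust_airspeed(+5.88): V ← 86.53 +5.88 = 92.41 m/s
throttle_to(1500): rpm ← 1500
final state: V = 92.41 m/s, rpm = 1500 → n = rpm/60 = 25.000000 rev/s
target J* = 0.4812; solve J* = V/(n·D) for n: n = V/(J*·D) = 92.41/(0.4812 × 1.812) = 105.982744 rev/s
rpm = 60·n = 6358.964619

rpm = 6358.96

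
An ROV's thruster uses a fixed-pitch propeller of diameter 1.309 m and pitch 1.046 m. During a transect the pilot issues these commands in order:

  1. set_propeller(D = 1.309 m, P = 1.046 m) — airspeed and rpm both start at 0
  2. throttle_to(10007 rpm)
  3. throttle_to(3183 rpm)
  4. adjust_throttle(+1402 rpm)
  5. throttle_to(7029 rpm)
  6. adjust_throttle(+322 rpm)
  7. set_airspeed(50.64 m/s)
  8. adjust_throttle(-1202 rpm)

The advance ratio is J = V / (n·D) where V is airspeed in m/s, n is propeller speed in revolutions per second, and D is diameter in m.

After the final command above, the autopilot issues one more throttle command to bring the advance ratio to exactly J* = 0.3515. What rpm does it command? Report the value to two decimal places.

rpm = 6603.59

set_propeller: D = 1.309 m, P = 1.046 m (p = P/D = 0.799083); state ← (V=0, rpm=0)
throttle_to(10007): rpm ← 10007
throttle_to(3183): rpm ← 3183
adjust_throttle(+1402): rpm ← 3183 +1402 = 4585
throttle_to(7029): rpm ← 7029
adjust_throttle(+322): rpm ← 7029 +322 = 7351
set_airspeed(50.64): V ← 50.64 m/s
adjust_throttle(-1202): rpm ← 7351 -1202 = 6149
final state: V = 50.64 m/s, rpm = 6149 → n = rpm/60 = 102.483333 rev/s
target J* = 0.3515; solve J* = V/(n·D) for n: n = V/(J*·D) = 50.64/(0.3515 × 1.309) = 110.059800 rev/s
rpm = 60·n = 6603.588028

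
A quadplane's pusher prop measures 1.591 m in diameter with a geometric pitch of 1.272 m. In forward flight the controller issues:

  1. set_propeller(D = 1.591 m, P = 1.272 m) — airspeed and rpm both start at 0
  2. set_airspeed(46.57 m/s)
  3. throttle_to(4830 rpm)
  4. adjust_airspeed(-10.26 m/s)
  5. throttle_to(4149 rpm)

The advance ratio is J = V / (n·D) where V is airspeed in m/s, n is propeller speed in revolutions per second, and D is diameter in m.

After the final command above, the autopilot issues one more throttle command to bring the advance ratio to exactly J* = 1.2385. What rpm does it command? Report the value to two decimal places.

set_propeller: D = 1.591 m, P = 1.272 m (p = P/D = 0.799497); state ← (V=0, rpm=0)
set_airspeed(46.57): V ← 46.57 m/s
throttle_to(4830): rpm ← 4830
adjust_airspeed(-10.26): V ← 46.57 -10.26 = 36.31 m/s
throttle_to(4149): rpm ← 4149
final state: V = 36.31 m/s, rpm = 4149 → n = rpm/60 = 69.150000 rev/s
target J* = 1.2385; solve J* = V/(n·D) for n: n = V/(J*·D) = 36.31/(1.2385 × 1.591) = 18.427230 rev/s
rpm = 60·n = 1105.633805

rpm = 1105.63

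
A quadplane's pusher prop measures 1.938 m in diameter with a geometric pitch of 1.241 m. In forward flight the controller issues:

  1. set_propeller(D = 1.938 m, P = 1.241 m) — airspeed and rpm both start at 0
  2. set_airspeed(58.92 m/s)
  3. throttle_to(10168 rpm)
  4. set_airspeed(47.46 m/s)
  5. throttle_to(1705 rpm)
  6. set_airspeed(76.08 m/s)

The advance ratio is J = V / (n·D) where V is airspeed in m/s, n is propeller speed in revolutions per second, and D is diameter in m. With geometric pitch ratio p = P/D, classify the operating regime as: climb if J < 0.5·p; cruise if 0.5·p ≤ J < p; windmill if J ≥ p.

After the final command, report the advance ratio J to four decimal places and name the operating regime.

J = 1.3815, regime = windmill

set_propeller: D = 1.938 m, P = 1.241 m (p = P/D = 0.640351); state ← (V=0, rpm=0)
set_airspeed(58.92): V ← 58.92 m/s
throttle_to(10168): rpm ← 10168
set_airspeed(47.46): V ← 47.46 m/s
throttle_to(1705): rpm ← 1705
set_airspeed(76.08): V ← 76.08 m/s
final state: V = 76.08 m/s, rpm = 1705 → n = rpm/60 = 28.416667 rev/s
J = V / (n·D) = 76.08 / (28.416667 × 1.938) = 1.381477
regime bands: climb J<0.3202 | cruise [0.3202, 0.6404) | windmill J≥0.6404
J = 1.3815 → windmill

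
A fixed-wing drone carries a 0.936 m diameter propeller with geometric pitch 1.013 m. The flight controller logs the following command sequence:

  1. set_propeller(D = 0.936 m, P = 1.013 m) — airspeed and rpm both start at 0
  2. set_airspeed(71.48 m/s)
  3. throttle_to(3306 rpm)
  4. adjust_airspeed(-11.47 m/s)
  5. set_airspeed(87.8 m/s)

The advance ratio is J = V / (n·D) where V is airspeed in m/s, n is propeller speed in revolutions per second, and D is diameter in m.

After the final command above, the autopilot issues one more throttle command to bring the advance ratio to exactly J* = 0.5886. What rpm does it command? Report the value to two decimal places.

rpm = 9562.02

set_propeller: D = 0.936 m, P = 1.013 m (p = P/D = 1.082265); state ← (V=0, rpm=0)
set_airspeed(71.48): V ← 71.48 m/s
throttle_to(3306): rpm ← 3306
adjust_airspeed(-11.47): V ← 71.48 -11.47 = 60.01 m/s
set_airspeed(87.8): V ← 87.8 m/s
final state: V = 87.8 m/s, rpm = 3306 → n = rpm/60 = 55.100000 rev/s
target J* = 0.5886; solve J* = V/(n·D) for n: n = V/(J*·D) = 87.8/(0.5886 × 0.936) = 159.367004 rev/s
rpm = 60·n = 9562.020265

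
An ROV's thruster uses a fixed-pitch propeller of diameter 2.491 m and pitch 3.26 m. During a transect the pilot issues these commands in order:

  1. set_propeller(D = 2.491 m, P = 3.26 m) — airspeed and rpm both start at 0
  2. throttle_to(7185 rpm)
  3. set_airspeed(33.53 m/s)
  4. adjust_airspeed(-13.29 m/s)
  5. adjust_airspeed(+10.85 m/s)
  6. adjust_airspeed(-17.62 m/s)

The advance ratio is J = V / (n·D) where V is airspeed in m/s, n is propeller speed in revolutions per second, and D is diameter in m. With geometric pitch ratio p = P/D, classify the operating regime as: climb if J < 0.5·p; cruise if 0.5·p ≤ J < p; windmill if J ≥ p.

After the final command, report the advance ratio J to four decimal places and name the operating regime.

J = 0.0452, regime = climb

set_propeller: D = 2.491 m, P = 3.26 m (p = P/D = 1.308711); state ← (V=0, rpm=0)
throttle_to(7185): rpm ← 7185
set_airspeed(33.53): V ← 33.53 m/s
adjust_airspeed(-13.29): V ← 33.53 -13.29 = 20.24 m/s
adjust_airspeed(+10.85): V ← 20.24 +10.85 = 31.09 m/s
adjust_airspeed(-17.62): V ← 31.09 -17.62 = 13.47 m/s
final state: V = 13.47 m/s, rpm = 7185 → n = rpm/60 = 119.750000 rev/s
J = V / (n·D) = 13.47 / (119.750000 × 2.491) = 0.045156
regime bands: climb J<0.6544 | cruise [0.6544, 1.3087) | windmill J≥1.3087
J = 0.0452 → climb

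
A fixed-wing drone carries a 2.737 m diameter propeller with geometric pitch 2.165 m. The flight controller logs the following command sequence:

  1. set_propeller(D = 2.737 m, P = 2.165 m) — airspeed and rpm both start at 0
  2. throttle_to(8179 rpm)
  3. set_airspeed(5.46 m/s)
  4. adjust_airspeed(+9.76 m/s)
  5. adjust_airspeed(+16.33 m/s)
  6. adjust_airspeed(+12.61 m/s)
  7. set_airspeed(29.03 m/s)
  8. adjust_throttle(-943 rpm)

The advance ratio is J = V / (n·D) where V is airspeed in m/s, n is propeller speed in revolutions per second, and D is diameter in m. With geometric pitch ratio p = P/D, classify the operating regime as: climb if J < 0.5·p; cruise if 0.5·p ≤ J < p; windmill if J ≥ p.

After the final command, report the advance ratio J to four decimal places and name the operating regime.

set_propeller: D = 2.737 m, P = 2.165 m (p = P/D = 0.791012); state ← (V=0, rpm=0)
throttle_to(8179): rpm ← 8179
set_airspeed(5.46): V ← 5.46 m/s
adjust_airspeed(+9.76): V ← 5.46 +9.76 = 15.22 m/s
adjust_airspeed(+16.33): V ← 15.22 +16.33 = 31.55 m/s
adjust_airspeed(+12.61): V ← 31.55 +12.61 = 44.16 m/s
set_airspeed(29.03): V ← 29.03 m/s
adjust_throttle(-943): rpm ← 8179 -943 = 7236
final state: V = 29.03 m/s, rpm = 7236 → n = rpm/60 = 120.600000 rev/s
J = V / (n·D) = 29.03 / (120.600000 × 2.737) = 0.087948
regime bands: climb J<0.3955 | cruise [0.3955, 0.7910) | windmill J≥0.7910
J = 0.0879 → climb

J = 0.0879, regime = climb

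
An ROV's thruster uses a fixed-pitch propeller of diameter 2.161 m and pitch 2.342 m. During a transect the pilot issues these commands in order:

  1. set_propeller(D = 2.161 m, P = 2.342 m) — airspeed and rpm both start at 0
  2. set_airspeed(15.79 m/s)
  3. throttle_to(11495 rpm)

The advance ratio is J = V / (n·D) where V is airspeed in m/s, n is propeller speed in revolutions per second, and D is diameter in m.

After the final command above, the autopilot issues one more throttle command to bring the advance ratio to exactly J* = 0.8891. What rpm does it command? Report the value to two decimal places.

rpm = 493.09

set_propeller: D = 2.161 m, P = 2.342 m (p = P/D = 1.083758); state ← (V=0, rpm=0)
set_airspeed(15.79): V ← 15.79 m/s
throttle_to(11495): rpm ← 11495
final state: V = 15.79 m/s, rpm = 11495 → n = rpm/60 = 191.583333 rev/s
target J* = 0.8891; solve J* = V/(n·D) for n: n = V/(J*·D) = 15.79/(0.8891 × 2.161) = 8.218201 rev/s
rpm = 60·n = 493.092053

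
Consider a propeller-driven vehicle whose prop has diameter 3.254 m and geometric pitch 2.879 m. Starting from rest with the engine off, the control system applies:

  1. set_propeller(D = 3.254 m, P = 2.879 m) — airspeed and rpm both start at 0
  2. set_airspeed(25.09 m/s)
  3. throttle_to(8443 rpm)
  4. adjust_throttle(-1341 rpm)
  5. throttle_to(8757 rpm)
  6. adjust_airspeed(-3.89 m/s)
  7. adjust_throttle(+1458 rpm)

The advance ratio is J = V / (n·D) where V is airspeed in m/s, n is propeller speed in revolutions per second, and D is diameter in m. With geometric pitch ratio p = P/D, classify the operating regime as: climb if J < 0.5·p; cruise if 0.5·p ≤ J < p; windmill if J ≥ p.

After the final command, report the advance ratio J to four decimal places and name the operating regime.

J = 0.0383, regime = climb

set_propeller: D = 3.254 m, P = 2.879 m (p = P/D = 0.884757); state ← (V=0, rpm=0)
set_airspeed(25.09): V ← 25.09 m/s
throttle_to(8443): rpm ← 8443
adjust_throttle(-1341): rpm ← 8443 -1341 = 7102
throttle_to(8757): rpm ← 8757
adjust_airspeed(-3.89): V ← 25.09 -3.89 = 21.2 m/s
adjust_throttle(+1458): rpm ← 8757 +1458 = 10215
final state: V = 21.2 m/s, rpm = 10215 → n = rpm/60 = 170.250000 rev/s
J = V / (n·D) = 21.2 / (170.250000 × 3.254) = 0.038268
regime bands: climb J<0.4424 | cruise [0.4424, 0.8848) | windmill J≥0.8848
J = 0.0383 → climb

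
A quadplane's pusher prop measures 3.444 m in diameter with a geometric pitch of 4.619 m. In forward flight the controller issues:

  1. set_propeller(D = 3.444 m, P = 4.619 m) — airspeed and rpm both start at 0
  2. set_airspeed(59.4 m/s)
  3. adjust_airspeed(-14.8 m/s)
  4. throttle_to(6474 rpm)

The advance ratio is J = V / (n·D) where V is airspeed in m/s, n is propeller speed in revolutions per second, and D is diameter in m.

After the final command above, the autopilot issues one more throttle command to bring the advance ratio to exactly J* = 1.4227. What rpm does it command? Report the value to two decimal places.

rpm = 546.15

set_propeller: D = 3.444 m, P = 4.619 m (p = P/D = 1.341173); state ← (V=0, rpm=0)
set_airspeed(59.4): V ← 59.4 m/s
adjust_airspeed(-14.8): V ← 59.4 -14.8 = 44.6 m/s
throttle_to(6474): rpm ← 6474
final state: V = 44.6 m/s, rpm = 6474 → n = rpm/60 = 107.900000 rev/s
target J* = 1.4227; solve J* = V/(n·D) for n: n = V/(J*·D) = 44.6/(1.4227 × 3.444) = 9.102452 rev/s
rpm = 60·n = 546.147104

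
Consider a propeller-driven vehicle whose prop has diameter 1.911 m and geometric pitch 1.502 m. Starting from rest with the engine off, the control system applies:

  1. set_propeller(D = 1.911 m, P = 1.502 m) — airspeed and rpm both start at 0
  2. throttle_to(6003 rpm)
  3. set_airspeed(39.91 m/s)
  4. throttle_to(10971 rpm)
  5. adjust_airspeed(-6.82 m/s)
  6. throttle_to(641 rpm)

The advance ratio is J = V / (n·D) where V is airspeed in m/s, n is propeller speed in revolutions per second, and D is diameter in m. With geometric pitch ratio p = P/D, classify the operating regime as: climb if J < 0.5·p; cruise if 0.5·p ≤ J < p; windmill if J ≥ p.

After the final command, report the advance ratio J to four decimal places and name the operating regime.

set_propeller: D = 1.911 m, P = 1.502 m (p = P/D = 0.785976); state ← (V=0, rpm=0)
throttle_to(6003): rpm ← 6003
set_airspeed(39.91): V ← 39.91 m/s
throttle_to(10971): rpm ← 10971
adjust_airspeed(-6.82): V ← 39.91 -6.82 = 33.09 m/s
throttle_to(641): rpm ← 641
final state: V = 33.09 m/s, rpm = 641 → n = rpm/60 = 10.683333 rev/s
J = V / (n·D) = 33.09 / (10.683333 × 1.911) = 1.620800
regime bands: climb J<0.3930 | cruise [0.3930, 0.7860) | windmill J≥0.7860
J = 1.6208 → windmill

J = 1.6208, regime = windmill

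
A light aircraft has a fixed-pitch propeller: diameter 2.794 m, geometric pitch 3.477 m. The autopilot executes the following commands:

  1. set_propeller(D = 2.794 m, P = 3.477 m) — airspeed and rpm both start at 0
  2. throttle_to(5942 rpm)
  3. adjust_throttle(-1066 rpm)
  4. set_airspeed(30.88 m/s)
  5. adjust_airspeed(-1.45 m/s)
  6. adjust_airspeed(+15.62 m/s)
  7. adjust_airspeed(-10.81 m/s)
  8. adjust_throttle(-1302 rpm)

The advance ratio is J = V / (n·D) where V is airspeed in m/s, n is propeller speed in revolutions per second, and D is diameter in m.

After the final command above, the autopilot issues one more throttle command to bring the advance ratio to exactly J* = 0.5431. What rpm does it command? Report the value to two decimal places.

rpm = 1353.88

set_propeller: D = 2.794 m, P = 3.477 m (p = P/D = 1.244452); state ← (V=0, rpm=0)
throttle_to(5942): rpm ← 5942
adjust_throttle(-1066): rpm ← 5942 -1066 = 4876
set_airspeed(30.88): V ← 30.88 m/s
adjust_airspeed(-1.45): V ← 30.88 -1.45 = 29.43 m/s
adjust_airspeed(+15.62): V ← 29.43 +15.62 = 45.05 m/s
adjust_airspeed(-10.81): V ← 45.05 -10.81 = 34.24 m/s
adjust_throttle(-1302): rpm ← 4876 -1302 = 3574
final state: V = 34.24 m/s, rpm = 3574 → n = rpm/60 = 59.566667 rev/s
target J* = 0.5431; solve J* = V/(n·D) for n: n = V/(J*·D) = 34.24/(0.5431 × 2.794) = 22.564595 rev/s
rpm = 60·n = 1353.875726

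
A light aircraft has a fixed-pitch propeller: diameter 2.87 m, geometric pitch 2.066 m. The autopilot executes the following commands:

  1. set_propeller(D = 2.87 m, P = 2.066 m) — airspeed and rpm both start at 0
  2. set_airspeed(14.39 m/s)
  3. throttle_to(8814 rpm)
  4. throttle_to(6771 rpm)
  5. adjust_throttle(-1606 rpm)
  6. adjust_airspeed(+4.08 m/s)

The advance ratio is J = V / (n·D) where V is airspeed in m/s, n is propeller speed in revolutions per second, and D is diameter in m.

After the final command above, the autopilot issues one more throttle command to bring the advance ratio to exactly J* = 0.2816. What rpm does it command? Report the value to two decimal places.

set_propeller: D = 2.87 m, P = 2.066 m (p = P/D = 0.719861); state ← (V=0, rpm=0)
set_airspeed(14.39): V ← 14.39 m/s
throttle_to(8814): rpm ← 8814
throttle_to(6771): rpm ← 6771
adjust_throttle(-1606): rpm ← 6771 -1606 = 5165
adjust_airspeed(+4.08): V ← 14.39 +4.08 = 18.47 m/s
final state: V = 18.47 m/s, rpm = 5165 → n = rpm/60 = 86.083333 rev/s
target J* = 0.2816; solve J* = V/(n·D) for n: n = V/(J*·D) = 18.47/(0.2816 × 2.87) = 22.853480 rev/s
rpm = 60·n = 1371.208822

rpm = 1371.21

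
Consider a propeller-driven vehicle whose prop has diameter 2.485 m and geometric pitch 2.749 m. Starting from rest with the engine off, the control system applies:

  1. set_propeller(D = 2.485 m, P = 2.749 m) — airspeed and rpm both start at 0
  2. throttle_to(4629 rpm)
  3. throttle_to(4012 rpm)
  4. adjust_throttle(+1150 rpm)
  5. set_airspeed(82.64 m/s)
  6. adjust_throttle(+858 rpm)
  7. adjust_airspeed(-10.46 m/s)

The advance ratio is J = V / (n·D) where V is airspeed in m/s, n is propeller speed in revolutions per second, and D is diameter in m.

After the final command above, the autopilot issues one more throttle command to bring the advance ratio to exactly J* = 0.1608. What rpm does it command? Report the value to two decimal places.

rpm = 10838.16

set_propeller: D = 2.485 m, P = 2.749 m (p = P/D = 1.106237); state ← (V=0, rpm=0)
throttle_to(4629): rpm ← 4629
throttle_to(4012): rpm ← 4012
adjust_throttle(+1150): rpm ← 4012 +1150 = 5162
set_airspeed(82.64): V ← 82.64 m/s
adjust_throttle(+858): rpm ← 5162 +858 = 6020
adjust_airspeed(-10.46): V ← 82.64 -10.46 = 72.18 m/s
final state: V = 72.18 m/s, rpm = 6020 → n = rpm/60 = 100.333333 rev/s
target J* = 0.1608; solve J* = V/(n·D) for n: n = V/(J*·D) = 72.18/(0.1608 × 2.485) = 180.636055 rev/s
rpm = 60·n = 10838.163308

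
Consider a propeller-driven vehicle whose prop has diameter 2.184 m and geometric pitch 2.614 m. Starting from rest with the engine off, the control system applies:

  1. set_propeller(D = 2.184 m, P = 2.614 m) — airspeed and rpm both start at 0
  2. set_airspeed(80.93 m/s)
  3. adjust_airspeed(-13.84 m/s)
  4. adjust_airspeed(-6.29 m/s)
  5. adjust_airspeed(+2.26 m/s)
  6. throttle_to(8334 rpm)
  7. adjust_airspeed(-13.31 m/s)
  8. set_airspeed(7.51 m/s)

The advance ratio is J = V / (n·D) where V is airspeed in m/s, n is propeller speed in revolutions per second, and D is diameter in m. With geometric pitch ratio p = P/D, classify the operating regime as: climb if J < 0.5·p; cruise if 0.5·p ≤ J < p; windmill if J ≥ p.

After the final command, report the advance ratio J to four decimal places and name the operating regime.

J = 0.0248, regime = climb

set_propeller: D = 2.184 m, P = 2.614 m (p = P/D = 1.196886); state ← (V=0, rpm=0)
set_airspeed(80.93): V ← 80.93 m/s
adjust_airspeed(-13.84): V ← 80.93 -13.84 = 67.09 m/s
adjust_airspeed(-6.29): V ← 67.09 -6.29 = 60.8 m/s
adjust_airspeed(+2.26): V ← 60.8 +2.26 = 63.06 m/s
throttle_to(8334): rpm ← 8334
adjust_airspeed(-13.31): V ← 63.06 -13.31 = 49.75 m/s
set_airspeed(7.51): V ← 7.51 m/s
final state: V = 7.51 m/s, rpm = 8334 → n = rpm/60 = 138.900000 rev/s
J = V / (n·D) = 7.51 / (138.900000 × 2.184) = 0.024756
regime bands: climb J<0.5984 | cruise [0.5984, 1.1969) | windmill J≥1.1969
J = 0.0248 → climb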